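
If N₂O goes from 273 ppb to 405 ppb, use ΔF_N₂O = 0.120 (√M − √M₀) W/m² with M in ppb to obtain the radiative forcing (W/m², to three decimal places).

N₂O: 0.120 × (√405 − √273) = 0.120 × (20.1246 − 16.5227) = 0.120 × 3.6019 = 0.4322 W/m².

ΔF = 0.432 W/m²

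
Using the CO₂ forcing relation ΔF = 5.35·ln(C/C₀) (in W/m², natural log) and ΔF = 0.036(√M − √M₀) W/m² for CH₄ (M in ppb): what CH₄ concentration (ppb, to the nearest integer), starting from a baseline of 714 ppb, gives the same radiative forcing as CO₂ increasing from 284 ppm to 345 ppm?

M ≈ 3095 ppb

CO₂ forcing: 5.35 × ln(345/284) = 5.35 × 0.194570 = 1.04095 W/m².
Set 0.036(√M − √714) = 1.04095: √M = 1.04095/0.036 + √714 = 28.9153 + 26.7208 = 55.6361.
M = (55.6361)² = 3095.38 ppb.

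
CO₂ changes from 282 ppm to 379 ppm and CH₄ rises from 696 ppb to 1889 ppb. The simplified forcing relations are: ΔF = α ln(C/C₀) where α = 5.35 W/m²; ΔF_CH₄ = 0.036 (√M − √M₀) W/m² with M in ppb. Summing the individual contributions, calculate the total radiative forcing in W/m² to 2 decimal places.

ΔF = 2.20 W/m²

CO₂: 5.35 × ln(379/282) = 5.35 × ln(1.34397) = 5.35 × 0.29563 = 1.5816 W/m².
CH₄: 0.036 × (√1889 − √696) = 0.036 × (43.4626 − 26.3818) = 0.036 × 17.0808 = 0.6149 W/m².
Total ΔF = 1.5816 + 0.6149 = 2.1965 W/m².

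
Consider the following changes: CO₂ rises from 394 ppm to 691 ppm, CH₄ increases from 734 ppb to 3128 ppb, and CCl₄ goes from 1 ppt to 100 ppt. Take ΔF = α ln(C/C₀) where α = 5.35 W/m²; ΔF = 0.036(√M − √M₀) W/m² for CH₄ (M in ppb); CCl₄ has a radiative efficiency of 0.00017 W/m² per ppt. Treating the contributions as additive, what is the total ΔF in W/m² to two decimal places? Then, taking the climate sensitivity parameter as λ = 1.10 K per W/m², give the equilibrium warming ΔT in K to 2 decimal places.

ΔF = 4.06 W/m²; ΔT = 4.47 K

CO₂: 5.35 × ln(691/394) = 5.35 × ln(1.75381) = 5.35 × 0.56179 = 3.0056 W/m².
CH₄: 0.036 × (√3128 − √734) = 0.036 × (55.9285 − 27.0924) = 0.036 × 28.8361 = 1.0381 W/m².
CCl₄: ΔF = 0.00017 × (100 − 1) = 0.00017 × 99 = 0.0168 W/m².
Total ΔF = 3.0056 + 1.0381 + 0.0168 = 4.0605 W/m².
ΔT = λ ΔF = 1.10 × 4.06 = 4.4660 K.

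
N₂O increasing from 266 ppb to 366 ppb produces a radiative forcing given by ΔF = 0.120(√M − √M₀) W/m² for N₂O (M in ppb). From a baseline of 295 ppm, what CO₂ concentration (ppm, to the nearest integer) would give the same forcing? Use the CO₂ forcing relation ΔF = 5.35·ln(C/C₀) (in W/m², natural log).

C ≈ 314 ppm

N₂O forcing: 0.120 × (√366 − √266) = 0.120 × (19.1311 − 16.3095) = 0.120 × 2.8216 = 0.33859 W/m².
Set 5.35 ln(C/295) = 0.33859: ln(C/295) = 0.33859/5.35 = 0.06329, so C = 295 × e^0.06329 = 295 × 1.06534 = 314.28 ppm.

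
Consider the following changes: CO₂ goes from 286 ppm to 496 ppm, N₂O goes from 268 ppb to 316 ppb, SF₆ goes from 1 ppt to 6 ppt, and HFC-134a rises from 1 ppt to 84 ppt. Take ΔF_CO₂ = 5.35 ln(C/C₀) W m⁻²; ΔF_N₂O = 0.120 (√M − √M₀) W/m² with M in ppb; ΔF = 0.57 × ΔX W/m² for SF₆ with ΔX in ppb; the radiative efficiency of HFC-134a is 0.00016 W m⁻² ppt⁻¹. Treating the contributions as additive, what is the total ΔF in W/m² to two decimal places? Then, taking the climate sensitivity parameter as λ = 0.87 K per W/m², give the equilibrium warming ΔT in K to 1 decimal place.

ΔF = 3.13 W/m²; ΔT = 2.7 K

CO₂: 5.35 × ln(496/286) = 5.35 × ln(1.73427) = 5.35 × 0.55059 = 2.9457 W/m².
N₂O: 0.120 × (√316 − √268) = 0.120 × (17.7764 − 16.3707) = 0.120 × 1.4057 = 0.1687 W/m².
SF₆: Δ = 6 − 1 = 5 ppt = 0.005 ppb; ΔF = 0.57 × 0.005 = 0.0029 W/m².
HFC-134a: ΔF = 0.00016 × (84 − 1) = 0.00016 × 83 = 0.0133 W/m².
Total ΔF = 2.9457 + 0.1687 + 0.0029 + 0.0133 = 3.1306 W/m².
ΔT = λ ΔF = 0.87 × 3.13 = 2.7231 K.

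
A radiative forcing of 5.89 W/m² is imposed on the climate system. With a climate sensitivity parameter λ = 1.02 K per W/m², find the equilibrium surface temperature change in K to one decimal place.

ΔT = λ ΔF = 1.02 × 5.89 = 6.0078 K.

ΔT = 6.0 K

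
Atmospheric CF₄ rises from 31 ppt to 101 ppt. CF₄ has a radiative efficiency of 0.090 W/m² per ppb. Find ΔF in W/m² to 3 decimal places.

CF₄: Δ = 101 − 31 = 70 ppt = 0.070 ppb; ΔF = 0.090 × 0.070 = 0.0063 W/m².

ΔF = 0.006 W/m²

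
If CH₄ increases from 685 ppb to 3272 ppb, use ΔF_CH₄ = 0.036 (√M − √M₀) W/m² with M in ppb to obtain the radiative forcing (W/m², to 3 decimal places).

ΔF = 1.117 W/m²

CH₄: 0.036 × (√3272 − √685) = 0.036 × (57.2014 − 26.1725) = 0.036 × 31.0289 = 1.1170 W/m².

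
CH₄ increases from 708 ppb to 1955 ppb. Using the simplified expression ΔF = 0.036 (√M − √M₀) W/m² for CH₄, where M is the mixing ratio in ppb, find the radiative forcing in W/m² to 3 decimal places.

ΔF = 0.634 W/m²

CH₄: 0.036 × (√1955 − √708) = 0.036 × (44.2154 − 26.6083) = 0.036 × 17.6071 = 0.6339 W/m².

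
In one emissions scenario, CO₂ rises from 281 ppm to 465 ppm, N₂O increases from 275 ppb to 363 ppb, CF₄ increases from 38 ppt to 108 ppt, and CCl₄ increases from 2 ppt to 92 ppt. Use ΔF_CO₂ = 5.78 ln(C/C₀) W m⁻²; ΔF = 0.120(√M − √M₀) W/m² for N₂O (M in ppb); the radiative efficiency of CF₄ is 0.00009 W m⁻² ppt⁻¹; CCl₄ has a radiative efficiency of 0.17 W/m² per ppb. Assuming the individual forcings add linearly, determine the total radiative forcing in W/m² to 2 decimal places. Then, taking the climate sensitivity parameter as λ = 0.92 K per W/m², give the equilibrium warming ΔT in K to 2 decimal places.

CO₂: 5.78 × ln(465/281) = 5.78 × ln(1.65480) = 5.78 × 0.50368 = 2.9113 W/m².
N₂O: 0.120 × (√363 − √275) = 0.120 × (19.0526 − 16.5831) = 0.120 × 2.4695 = 0.2963 W/m².
CF₄: ΔF = 0.00009 × (108 − 38) = 0.00009 × 70 = 0.0063 W/m².
CCl₄: Δ = 92 − 2 = 90 ppt = 0.090 ppb; ΔF = 0.17 × 0.090 = 0.0153 W/m².
Total ΔF = 2.9113 + 0.2963 + 0.0063 + 0.0153 = 3.2292 W/m².
ΔT = λ ΔF = 0.92 × 3.23 = 2.9716 K.

ΔF = 3.23 W/m²; ΔT = 2.97 K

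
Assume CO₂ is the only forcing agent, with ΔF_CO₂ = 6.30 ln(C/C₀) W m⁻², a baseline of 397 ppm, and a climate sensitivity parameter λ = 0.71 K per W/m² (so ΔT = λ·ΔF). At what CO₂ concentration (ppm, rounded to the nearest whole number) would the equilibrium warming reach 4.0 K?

C ≈ 971 ppm

Required forcing: ΔF = ΔT/λ = 4.0/0.71 = 5.6338 W/m².
Then ln(C/397) = ΔF/6.30 = 5.6338/6.30 = 0.89425.
So C = 397 × e^0.89425 = 397 × 2.44550 = 970.86 ppm.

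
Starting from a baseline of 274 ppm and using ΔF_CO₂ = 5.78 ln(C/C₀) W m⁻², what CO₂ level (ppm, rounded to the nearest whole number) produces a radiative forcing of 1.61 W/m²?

C ≈ 362 ppm

Set 5.78 ln(C/274) = 1.61, so ln(C/274) = 1.61/5.78 = 0.27855.
Then C/274 = e^0.27855 = 1.32121, giving C = 274 × 1.32121 = 362.01 ppm.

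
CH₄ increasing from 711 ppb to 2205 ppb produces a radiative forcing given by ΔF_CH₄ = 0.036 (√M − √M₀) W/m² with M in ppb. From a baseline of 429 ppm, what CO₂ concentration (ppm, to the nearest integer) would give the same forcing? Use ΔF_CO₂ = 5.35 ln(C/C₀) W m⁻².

C ≈ 492 ppm

CH₄ forcing: 0.036 × (√2205 − √711) = 0.036 × (46.9574 − 26.6646) = 0.036 × 20.2928 = 0.73054 W/m².
Set 5.35 ln(C/429) = 0.73054: ln(C/429) = 0.73054/5.35 = 0.13655, so C = 429 × e^0.13655 = 429 × 1.14631 = 491.77 ppm.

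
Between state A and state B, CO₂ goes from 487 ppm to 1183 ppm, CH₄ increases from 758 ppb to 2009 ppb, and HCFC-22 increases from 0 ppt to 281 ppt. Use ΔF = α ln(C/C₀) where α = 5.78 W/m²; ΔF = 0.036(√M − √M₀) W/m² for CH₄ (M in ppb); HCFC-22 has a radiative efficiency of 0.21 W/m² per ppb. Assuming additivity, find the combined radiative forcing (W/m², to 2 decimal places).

ΔF = 5.81 W/m²

CO₂: 5.78 × ln(1183/487) = 5.78 × ln(2.42916) = 5.78 × 0.88755 = 5.1300 W/m².
CH₄: 0.036 × (√2009 − √758) = 0.036 × (44.8219 − 27.5318) = 0.036 × 17.2901 = 0.6224 W/m².
HCFC-22: Δ = 281 − 0 = 281 ppt = 0.281 ppb; ΔF = 0.21 × 0.281 = 0.0590 W/m².
Total ΔF = 5.1300 + 0.6224 + 0.0590 = 5.8114 W/m².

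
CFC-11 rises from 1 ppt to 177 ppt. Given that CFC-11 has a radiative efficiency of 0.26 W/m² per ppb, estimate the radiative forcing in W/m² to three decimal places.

ΔF = 0.046 W/m²

CFC-11: Δ = 177 − 1 = 176 ppt = 0.176 ppb; ΔF = 0.26 × 0.176 = 0.0458 W/m².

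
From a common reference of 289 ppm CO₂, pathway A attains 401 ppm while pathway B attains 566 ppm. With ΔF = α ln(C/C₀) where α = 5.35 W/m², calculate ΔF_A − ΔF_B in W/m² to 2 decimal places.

ΔF_A − ΔF_B = -1.84 W/m²

ΔF_A = 5.35 ln(401/289) = 5.35 × 0.32753 = 1.7523 W/m².
ΔF_B = 5.35 ln(566/289) = 5.35 × 0.67217 = 3.5961 W/m².
Difference: 1.7523 − 3.5961 = -1.8438 W/m².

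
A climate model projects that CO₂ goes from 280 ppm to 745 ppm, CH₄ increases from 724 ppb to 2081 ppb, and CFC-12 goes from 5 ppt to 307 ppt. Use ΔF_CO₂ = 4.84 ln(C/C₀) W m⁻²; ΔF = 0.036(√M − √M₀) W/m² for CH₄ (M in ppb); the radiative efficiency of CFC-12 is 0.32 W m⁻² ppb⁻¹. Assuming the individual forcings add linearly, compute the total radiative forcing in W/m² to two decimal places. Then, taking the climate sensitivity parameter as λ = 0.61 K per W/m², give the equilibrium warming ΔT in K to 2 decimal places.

ΔF = 5.51 W/m²; ΔT = 3.36 K

CO₂: 4.84 × ln(745/280) = 4.84 × ln(2.66071) = 4.84 × 0.97859 = 4.7364 W/m².
CH₄: 0.036 × (√2081 − √724) = 0.036 × (45.6180 − 26.9072) = 0.036 × 18.7108 = 0.6736 W/m².
CFC-12: Δ = 307 − 5 = 302 ppt = 0.302 ppb; ΔF = 0.32 × 0.302 = 0.0966 W/m².
Total ΔF = 4.7364 + 0.6736 + 0.0966 = 5.5066 W/m².
ΔT = λ ΔF = 0.61 × 5.51 = 3.3611 K.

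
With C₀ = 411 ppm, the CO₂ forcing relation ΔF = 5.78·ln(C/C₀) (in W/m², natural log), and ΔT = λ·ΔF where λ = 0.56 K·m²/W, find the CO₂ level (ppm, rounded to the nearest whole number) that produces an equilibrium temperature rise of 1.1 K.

Required forcing: ΔF = ΔT/λ = 1.1/0.56 = 1.9643 W/m².
Then ln(C/411) = ΔF/5.78 = 1.9643/5.78 = 0.33984.
So C = 411 × e^0.33984 = 411 × 1.40472 = 577.34 ppm.

C ≈ 577 ppm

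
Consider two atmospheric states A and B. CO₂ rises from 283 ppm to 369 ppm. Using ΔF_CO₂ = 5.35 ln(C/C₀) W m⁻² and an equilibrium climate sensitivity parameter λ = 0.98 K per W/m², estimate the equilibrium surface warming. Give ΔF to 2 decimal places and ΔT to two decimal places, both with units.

ΔF = 1.42 W/m²; ΔT = 1.39 K

CO₂: 5.35 × ln(369/283) = 5.35 × ln(1.30389) = 5.35 × 0.26535 = 1.4196 W/m².
ΔT = λ ΔF = 0.98 × 1.42 = 1.3916 K.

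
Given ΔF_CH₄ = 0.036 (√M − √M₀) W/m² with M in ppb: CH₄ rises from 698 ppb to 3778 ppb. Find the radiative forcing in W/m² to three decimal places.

ΔF = 1.262 W/m²

CH₄: 0.036 × (√3778 − √698) = 0.036 × (61.4654 − 26.4197) = 0.036 × 35.0457 = 1.2616 W/m².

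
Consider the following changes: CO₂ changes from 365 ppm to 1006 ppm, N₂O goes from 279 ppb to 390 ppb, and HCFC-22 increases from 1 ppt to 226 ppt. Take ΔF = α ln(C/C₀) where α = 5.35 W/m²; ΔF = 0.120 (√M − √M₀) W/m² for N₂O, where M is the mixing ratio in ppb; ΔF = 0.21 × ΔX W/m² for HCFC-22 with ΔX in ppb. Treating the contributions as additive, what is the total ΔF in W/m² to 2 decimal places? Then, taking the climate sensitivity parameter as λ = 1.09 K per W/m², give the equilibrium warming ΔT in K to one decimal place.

CO₂: 5.35 × ln(1006/365) = 5.35 × ln(2.75616) = 5.35 × 1.01384 = 5.4240 W/m².
N₂O: 0.120 × (√390 − √279) = 0.120 × (19.7484 − 16.7033) = 0.120 × 3.0451 = 0.3654 W/m².
HCFC-22: Δ = 226 − 1 = 225 ppt = 0.225 ppb; ΔF = 0.21 × 0.225 = 0.0473 W/m².
Total ΔF = 5.4240 + 0.3654 + 0.0473 = 5.8367 W/m².
ΔT = λ ΔF = 1.09 × 5.84 = 6.3656 K.

ΔF = 5.84 W/m²; ΔT = 6.4 K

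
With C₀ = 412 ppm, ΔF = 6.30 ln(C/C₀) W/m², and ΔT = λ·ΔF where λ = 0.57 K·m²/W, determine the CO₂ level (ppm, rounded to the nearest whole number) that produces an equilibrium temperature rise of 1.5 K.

Required forcing: ΔF = ΔT/λ = 1.5/0.57 = 2.6316 W/m².
Then ln(C/412) = ΔF/6.30 = 2.6316/6.30 = 0.41771.
So C = 412 × e^0.41771 = 412 × 1.51848 = 625.61 ppm.

C ≈ 626 ppm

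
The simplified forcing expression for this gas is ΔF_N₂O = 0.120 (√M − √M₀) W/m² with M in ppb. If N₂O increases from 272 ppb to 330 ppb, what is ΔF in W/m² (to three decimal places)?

N₂O: 0.120 × (√330 − √272) = 0.120 × (18.1659 − 16.4924) = 0.120 × 1.6735 = 0.2008 W/m².

ΔF = 0.201 W/m²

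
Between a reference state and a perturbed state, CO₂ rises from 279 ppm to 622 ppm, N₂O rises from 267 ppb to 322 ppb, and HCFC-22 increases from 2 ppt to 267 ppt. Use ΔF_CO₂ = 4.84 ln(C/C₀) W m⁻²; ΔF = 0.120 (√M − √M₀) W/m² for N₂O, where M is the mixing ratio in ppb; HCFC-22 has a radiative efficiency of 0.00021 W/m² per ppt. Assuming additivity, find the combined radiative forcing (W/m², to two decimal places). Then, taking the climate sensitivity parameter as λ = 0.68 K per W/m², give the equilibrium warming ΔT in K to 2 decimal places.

ΔF = 4.13 W/m²; ΔT = 2.81 K

CO₂: 4.84 × ln(622/279) = 4.84 × ln(2.22939) = 4.84 × 0.80173 = 3.8804 W/m².
N₂O: 0.120 × (√322 − √267) = 0.120 × (17.9444 − 16.3401) = 0.120 × 1.6043 = 0.1925 W/m².
HCFC-22: ΔF = 0.00021 × (267 − 2) = 0.00021 × 265 = 0.0557 W/m².
Total ΔF = 3.8804 + 0.1925 + 0.0557 = 4.1286 W/m².
ΔT = λ ΔF = 0.68 × 4.13 = 2.8084 K.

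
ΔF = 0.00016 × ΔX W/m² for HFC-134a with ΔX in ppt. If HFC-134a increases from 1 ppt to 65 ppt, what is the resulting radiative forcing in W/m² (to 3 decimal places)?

HFC-134a: ΔF = 0.00016 × (65 − 1) = 0.00016 × 64 = 0.0102 W/m².

ΔF = 0.010 W/m²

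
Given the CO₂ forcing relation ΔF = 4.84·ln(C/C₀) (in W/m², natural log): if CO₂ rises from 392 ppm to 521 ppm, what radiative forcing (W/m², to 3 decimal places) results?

ΔF = 1.377 W/m²

CO₂ absorption bands are partially saturated, so forcing scales with the logarithm of the concentration ratio.
CO₂: 4.84 × ln(521/392) = 4.84 × ln(1.32908) = 4.84 × 0.28449 = 1.3769 W/m².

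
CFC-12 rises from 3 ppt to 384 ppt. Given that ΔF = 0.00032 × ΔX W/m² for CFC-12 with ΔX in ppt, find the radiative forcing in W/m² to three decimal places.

ΔF = 0.122 W/m²

CFC-12: ΔF = 0.00032 × (384 − 3) = 0.00032 × 381 = 0.1219 W/m².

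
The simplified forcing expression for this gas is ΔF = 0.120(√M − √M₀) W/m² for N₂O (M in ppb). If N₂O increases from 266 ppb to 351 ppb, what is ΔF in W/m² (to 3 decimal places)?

ΔF = 0.291 W/m²

N₂O: 0.120 × (√351 − √266) = 0.120 × (18.7350 − 16.3095) = 0.120 × 2.4255 = 0.2911 W/m².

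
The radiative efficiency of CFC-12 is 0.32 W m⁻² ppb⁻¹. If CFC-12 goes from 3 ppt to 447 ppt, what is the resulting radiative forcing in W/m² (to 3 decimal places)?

CFC-12: Δ = 447 − 3 = 444 ppt = 0.444 ppb; ΔF = 0.32 × 0.444 = 0.1421 W/m².

ΔF = 0.142 W/m²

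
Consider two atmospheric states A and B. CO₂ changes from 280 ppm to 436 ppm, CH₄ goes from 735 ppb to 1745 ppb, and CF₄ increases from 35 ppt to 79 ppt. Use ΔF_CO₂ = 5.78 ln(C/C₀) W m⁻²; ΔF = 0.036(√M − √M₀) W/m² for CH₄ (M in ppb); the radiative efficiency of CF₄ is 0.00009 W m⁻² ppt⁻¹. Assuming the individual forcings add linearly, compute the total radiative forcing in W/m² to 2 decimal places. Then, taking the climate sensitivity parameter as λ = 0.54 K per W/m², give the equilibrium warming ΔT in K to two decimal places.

ΔF = 3.09 W/m²; ΔT = 1.67 K

CO₂: 5.78 × ln(436/280) = 5.78 × ln(1.55714) = 5.78 × 0.44285 = 2.5597 W/m².
CH₄: 0.036 × (√1745 − √735) = 0.036 × (41.7732 − 27.1109) = 0.036 × 14.6623 = 0.5278 W/m².
CF₄: ΔF = 0.00009 × (79 − 35) = 0.00009 × 44 = 0.0040 W/m².
Total ΔF = 2.5597 + 0.5278 + 0.0040 = 3.0915 W/m².
ΔT = λ ΔF = 0.54 × 3.09 = 1.6686 K.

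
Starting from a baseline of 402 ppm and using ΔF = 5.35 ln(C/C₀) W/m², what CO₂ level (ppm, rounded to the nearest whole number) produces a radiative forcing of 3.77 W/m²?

C ≈ 813 ppm

Set 5.35 ln(C/402) = 3.77, so ln(C/402) = 3.77/5.35 = 0.70467.
Then C/402 = e^0.70467 = 2.02318, giving C = 402 × 2.02318 = 813.32 ppm.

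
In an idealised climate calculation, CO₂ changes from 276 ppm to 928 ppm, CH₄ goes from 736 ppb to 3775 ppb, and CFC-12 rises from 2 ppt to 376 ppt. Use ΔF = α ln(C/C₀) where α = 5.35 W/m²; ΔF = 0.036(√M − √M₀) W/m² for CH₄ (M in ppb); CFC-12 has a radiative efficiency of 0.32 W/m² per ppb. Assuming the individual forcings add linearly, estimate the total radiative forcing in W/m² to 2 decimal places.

ΔF = 7.84 W/m²

CO₂: 5.35 × ln(928/276) = 5.35 × ln(3.36232) = 5.35 × 1.21263 = 6.4876 W/m².
CH₄: 0.036 × (√3775 − √736) = 0.036 × (61.4410 − 27.1293) = 0.036 × 34.3117 = 1.2352 W/m².
CFC-12: Δ = 376 − 2 = 374 ppt = 0.374 ppb; ΔF = 0.32 × 0.374 = 0.1197 W/m².
Total ΔF = 6.4876 + 1.2352 + 0.1197 = 7.8425 W/m².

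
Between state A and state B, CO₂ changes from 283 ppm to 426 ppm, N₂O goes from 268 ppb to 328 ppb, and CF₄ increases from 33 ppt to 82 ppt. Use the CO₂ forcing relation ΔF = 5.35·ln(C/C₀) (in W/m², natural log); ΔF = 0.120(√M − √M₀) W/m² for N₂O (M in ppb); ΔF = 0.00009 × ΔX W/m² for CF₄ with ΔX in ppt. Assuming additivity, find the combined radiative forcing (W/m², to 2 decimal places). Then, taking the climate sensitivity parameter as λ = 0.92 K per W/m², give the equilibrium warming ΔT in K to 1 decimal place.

ΔF = 2.40 W/m²; ΔT = 2.2 K

CO₂: 5.35 × ln(426/283) = 5.35 × ln(1.50530) = 5.35 × 0.40899 = 2.1881 W/m².
N₂O: 0.120 × (√328 − √268) = 0.120 × (18.1108 − 16.3707) = 0.120 × 1.7401 = 0.2088 W/m².
CF₄: ΔF = 0.00009 × (82 − 33) = 0.00009 × 49 = 0.0044 W/m².
Total ΔF = 2.1881 + 0.2088 + 0.0044 = 2.4013 W/m².
ΔT = λ ΔF = 0.92 × 2.40 = 2.2080 K.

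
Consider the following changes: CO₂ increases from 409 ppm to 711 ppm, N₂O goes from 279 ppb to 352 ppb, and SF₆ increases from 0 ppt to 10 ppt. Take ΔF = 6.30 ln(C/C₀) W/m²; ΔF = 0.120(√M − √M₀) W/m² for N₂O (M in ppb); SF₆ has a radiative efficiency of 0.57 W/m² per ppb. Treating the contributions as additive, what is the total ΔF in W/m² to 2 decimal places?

ΔF = 3.74 W/m²

CO₂: 6.30 × ln(711/409) = 6.30 × ln(1.73839) = 6.30 × 0.55296 = 3.4836 W/m².
N₂O: 0.120 × (√352 − √279) = 0.120 × (18.7617 − 16.7033) = 0.120 × 2.0584 = 0.2470 W/m².
SF₆: Δ = 10 − 0 = 10 ppt = 0.010 ppb; ΔF = 0.57 × 0.010 = 0.0057 W/m².
Total ΔF = 3.4836 + 0.2470 + 0.0057 = 3.7363 W/m².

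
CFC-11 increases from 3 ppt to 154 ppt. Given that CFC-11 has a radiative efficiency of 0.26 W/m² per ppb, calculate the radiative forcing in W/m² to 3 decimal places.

CFC-11: Δ = 154 − 3 = 151 ppt = 0.151 ppb; ΔF = 0.26 × 0.151 = 0.0393 W/m².

ΔF = 0.039 W/m²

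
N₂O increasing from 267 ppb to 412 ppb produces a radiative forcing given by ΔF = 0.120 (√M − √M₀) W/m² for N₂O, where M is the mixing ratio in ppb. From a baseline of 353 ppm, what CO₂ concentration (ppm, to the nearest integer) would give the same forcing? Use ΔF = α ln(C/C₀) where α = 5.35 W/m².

C ≈ 386 ppm

N₂O forcing: 0.120 × (√412 − √267) = 0.120 × (20.2978 − 16.3401) = 0.120 × 3.9577 = 0.47492 W/m².
Set 5.35 ln(C/353) = 0.47492: ln(C/353) = 0.47492/5.35 = 0.08877, so C = 353 × e^0.08877 = 353 × 1.09283 = 385.77 ppm.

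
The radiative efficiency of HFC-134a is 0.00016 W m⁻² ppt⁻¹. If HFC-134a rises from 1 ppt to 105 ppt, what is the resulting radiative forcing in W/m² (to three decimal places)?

HFC-134a: ΔF = 0.00016 × (105 − 1) = 0.00016 × 104 = 0.0166 W/m².

ΔF = 0.017 W/m²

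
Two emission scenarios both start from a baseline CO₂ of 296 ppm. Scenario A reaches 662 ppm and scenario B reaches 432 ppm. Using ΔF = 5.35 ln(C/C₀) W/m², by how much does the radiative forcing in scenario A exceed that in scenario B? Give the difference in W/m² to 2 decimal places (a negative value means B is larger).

ΔF_A = 5.35 ln(662/296) = 5.35 × 0.80491 = 4.3063 W/m².
ΔF_B = 5.35 ln(432/296) = 5.35 × 0.37807 = 2.0227 W/m².
Difference: 4.3063 − 2.0227 = 2.2836 W/m².
(Equivalently, ΔF_A − ΔF_B = 5.35 ln(662/432) = 5.35 × 0.42684 = 2.2836 W/m².)

ΔF_A − ΔF_B = 2.28 W/m²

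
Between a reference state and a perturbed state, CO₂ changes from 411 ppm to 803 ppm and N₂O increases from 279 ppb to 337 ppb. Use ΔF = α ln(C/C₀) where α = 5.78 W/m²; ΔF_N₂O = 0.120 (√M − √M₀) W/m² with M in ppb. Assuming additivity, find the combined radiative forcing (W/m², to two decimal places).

CO₂: 5.78 × ln(803/411) = 5.78 × ln(1.95377) = 5.78 × 0.66976 = 3.8712 W/m².
N₂O: 0.120 × (√337 − √279) = 0.120 × (18.3576 − 16.7033) = 0.120 × 1.6543 = 0.1985 W/m².
Total ΔF = 3.8712 + 0.1985 = 4.0697 W/m².

ΔF = 4.07 W/m²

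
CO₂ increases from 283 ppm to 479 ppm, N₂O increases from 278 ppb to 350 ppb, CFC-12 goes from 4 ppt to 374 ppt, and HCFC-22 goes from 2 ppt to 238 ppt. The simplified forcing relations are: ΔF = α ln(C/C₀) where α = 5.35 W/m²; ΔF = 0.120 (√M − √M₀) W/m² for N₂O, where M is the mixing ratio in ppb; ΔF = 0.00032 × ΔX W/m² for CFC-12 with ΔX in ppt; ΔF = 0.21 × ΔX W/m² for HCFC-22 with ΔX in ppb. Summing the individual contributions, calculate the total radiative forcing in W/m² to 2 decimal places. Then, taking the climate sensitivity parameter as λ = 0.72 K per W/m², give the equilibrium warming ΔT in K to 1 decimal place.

CO₂: 5.35 × ln(479/283) = 5.35 × ln(1.69258) = 5.35 × 0.52625 = 2.8154 W/m².
N₂O: 0.120 × (√350 − √278) = 0.120 × (18.7083 − 16.6733) = 0.120 × 2.0350 = 0.2442 W/m².
CFC-12: ΔF = 0.00032 × (374 − 4) = 0.00032 × 370 = 0.1184 W/m².
HCFC-22: Δ = 238 − 2 = 236 ppt = 0.236 ppb; ΔF = 0.21 × 0.236 = 0.0496 W/m².
Total ΔF = 2.8154 + 0.2442 + 0.1184 + 0.0496 = 3.2276 W/m².
ΔT = λ ΔF = 0.72 × 3.23 = 2.3256 K.

ΔF = 3.23 W/m²; ΔT = 2.3 K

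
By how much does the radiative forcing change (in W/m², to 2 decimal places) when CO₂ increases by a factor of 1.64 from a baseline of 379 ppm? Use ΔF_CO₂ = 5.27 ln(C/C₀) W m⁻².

ΔF = 5.27 × ln(1.64) = 5.27 × 0.49470 = 2.6071 W/m².

ΔF = 2.61 W/m²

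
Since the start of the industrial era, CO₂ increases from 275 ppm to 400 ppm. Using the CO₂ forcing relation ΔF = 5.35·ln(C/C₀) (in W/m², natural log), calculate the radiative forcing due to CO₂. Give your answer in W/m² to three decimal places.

CO₂: 5.35 × ln(400/275) = 5.35 × ln(1.45455) = 5.35 × 0.37470 = 2.0046 W/m².

ΔF = 2.005 W/m²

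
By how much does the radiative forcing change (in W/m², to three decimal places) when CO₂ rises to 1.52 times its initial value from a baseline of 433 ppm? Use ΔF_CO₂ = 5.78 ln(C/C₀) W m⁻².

ΔF = 2.420 W/m²

ΔF = 5.78 × ln(1.52) = 5.78 × 0.41871 = 2.4201 W/m².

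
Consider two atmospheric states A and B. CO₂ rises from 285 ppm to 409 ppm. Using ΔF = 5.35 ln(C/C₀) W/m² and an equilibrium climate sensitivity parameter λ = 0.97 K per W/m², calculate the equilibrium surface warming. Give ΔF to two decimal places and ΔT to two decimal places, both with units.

ΔF = 1.93 W/m²; ΔT = 1.87 K

CO₂: 5.35 × ln(409/285) = 5.35 × ln(1.43509) = 5.35 × 0.36123 = 1.9326 W/m².
ΔT = λ ΔF = 0.97 × 1.93 = 1.8721 K.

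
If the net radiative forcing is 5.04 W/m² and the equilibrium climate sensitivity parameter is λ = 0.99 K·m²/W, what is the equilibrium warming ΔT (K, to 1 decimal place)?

ΔT = λ ΔF = 0.99 × 5.04 = 4.9896 K.

ΔT = 5.0 K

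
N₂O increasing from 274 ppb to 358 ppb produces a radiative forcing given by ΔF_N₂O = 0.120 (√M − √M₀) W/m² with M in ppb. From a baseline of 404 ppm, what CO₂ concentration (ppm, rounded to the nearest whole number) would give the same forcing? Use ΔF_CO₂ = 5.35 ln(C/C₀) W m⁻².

C ≈ 426 ppm

N₂O forcing: 0.120 × (√358 − √274) = 0.120 × (18.9209 − 16.5529) = 0.120 × 2.3680 = 0.28416 W/m².
Set 5.35 ln(C/404) = 0.28416: ln(C/404) = 0.28416/5.35 = 0.05311, so C = 404 × e^0.05311 = 404 × 1.05455 = 426.04 ppm.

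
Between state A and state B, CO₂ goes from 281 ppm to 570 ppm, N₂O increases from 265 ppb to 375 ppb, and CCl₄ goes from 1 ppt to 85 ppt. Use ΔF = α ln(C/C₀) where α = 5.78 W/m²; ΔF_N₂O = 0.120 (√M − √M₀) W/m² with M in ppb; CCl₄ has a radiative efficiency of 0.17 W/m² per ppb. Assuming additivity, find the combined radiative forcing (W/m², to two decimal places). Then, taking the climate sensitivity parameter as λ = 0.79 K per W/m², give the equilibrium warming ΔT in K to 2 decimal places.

ΔF = 4.47 W/m²; ΔT = 3.53 K

CO₂: 5.78 × ln(570/281) = 5.78 × ln(2.02847) = 5.78 × 0.70728 = 4.0881 W/m².
N₂O: 0.120 × (√375 − √265) = 0.120 × (19.3649 − 16.2788) = 0.120 × 3.0861 = 0.3703 W/m².
CCl₄: Δ = 85 − 1 = 84 ppt = 0.084 ppb; ΔF = 0.17 × 0.084 = 0.0143 W/m².
Total ΔF = 4.0881 + 0.3703 + 0.0143 = 4.4727 W/m².
ΔT = λ ΔF = 0.79 × 4.47 = 3.5313 K.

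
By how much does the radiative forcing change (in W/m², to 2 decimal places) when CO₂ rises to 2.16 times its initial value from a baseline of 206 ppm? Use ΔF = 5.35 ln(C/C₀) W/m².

ΔF = 4.12 W/m²

ΔF = 5.35 × ln(2.16) = 5.35 × 0.77011 = 4.1201 W/m².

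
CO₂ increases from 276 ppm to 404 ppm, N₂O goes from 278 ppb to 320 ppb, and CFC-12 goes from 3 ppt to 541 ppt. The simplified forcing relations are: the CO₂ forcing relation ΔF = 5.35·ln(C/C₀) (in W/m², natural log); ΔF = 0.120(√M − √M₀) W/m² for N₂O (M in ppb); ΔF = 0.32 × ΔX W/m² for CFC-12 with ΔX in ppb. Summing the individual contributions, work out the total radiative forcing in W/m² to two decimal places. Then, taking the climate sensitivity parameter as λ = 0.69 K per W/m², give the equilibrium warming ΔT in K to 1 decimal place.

ΔF = 2.36 W/m²; ΔT = 1.6 K

CO₂: 5.35 × ln(404/276) = 5.35 × ln(1.46377) = 5.35 × 0.38102 = 2.0385 W/m².
N₂O: 0.120 × (√320 − √278) = 0.120 × (17.8885 − 16.6733) = 0.120 × 1.2152 = 0.1458 W/m².
CFC-12: Δ = 541 − 3 = 538 ppt = 0.538 ppb; ΔF = 0.32 × 0.538 = 0.1722 W/m².
Total ΔF = 2.0385 + 0.1458 + 0.1722 = 2.3565 W/m².
ΔT = λ ΔF = 0.69 × 2.36 = 1.6284 K.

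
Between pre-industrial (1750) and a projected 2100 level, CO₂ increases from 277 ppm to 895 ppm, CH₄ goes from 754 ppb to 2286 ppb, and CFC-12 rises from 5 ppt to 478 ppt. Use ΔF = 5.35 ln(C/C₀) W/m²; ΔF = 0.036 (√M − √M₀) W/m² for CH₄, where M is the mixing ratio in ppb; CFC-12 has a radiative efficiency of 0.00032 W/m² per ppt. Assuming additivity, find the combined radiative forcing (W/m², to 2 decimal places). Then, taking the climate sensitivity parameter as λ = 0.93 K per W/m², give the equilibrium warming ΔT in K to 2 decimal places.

CO₂: 5.35 × ln(895/277) = 5.35 × ln(3.23105) = 5.35 × 1.17281 = 6.2745 W/m².
CH₄: 0.036 × (√2286 − √754) = 0.036 × (47.8121 − 27.4591) = 0.036 × 20.3530 = 0.7327 W/m².
CFC-12: ΔF = 0.00032 × (478 − 5) = 0.00032 × 473 = 0.1514 W/m².
Total ΔF = 6.2745 + 0.7327 + 0.1514 = 7.1586 W/m².
ΔT = λ ΔF = 0.93 × 7.16 = 6.6588 K.

ΔF = 7.16 W/m²; ΔT = 6.66 K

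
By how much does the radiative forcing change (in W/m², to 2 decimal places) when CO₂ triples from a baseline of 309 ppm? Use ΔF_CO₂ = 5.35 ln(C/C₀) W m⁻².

ΔF = 5.88 W/m²

Because the forcing depends only on the ratio C/C₀, the initial concentration does not enter.
ΔF = 5.35 × ln(3) = 5.35 × 1.09861 = 5.8776 W/m².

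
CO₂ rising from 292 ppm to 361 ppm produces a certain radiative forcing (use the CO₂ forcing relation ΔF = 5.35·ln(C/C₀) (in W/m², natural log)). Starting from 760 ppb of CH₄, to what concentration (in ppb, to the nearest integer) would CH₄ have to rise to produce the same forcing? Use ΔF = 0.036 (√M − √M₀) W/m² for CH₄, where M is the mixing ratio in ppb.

M ≈ 3492 ppb

CO₂ forcing: 5.35 × ln(361/292) = 5.35 × 0.212124 = 1.13486 W/m².
Set 0.036(√M − √760) = 1.13486: √M = 1.13486/0.036 + √760 = 31.5239 + 27.5681 = 59.0920.
M = (59.0920)² = 3491.86 ppb.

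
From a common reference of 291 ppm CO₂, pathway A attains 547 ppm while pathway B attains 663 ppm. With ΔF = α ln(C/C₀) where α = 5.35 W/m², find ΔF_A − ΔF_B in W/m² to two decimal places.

ΔF_A − ΔF_B = -1.03 W/m²

ΔF_A = 5.35 ln(547/291) = 5.35 × 0.63113 = 3.3765 W/m².
ΔF_B = 5.35 ln(663/291) = 5.35 × 0.82345 = 4.4055 W/m².
Difference: 3.3765 − 4.4055 = -1.0290 W/m².
(Equivalently, ΔF_A − ΔF_B = 5.35 ln(547/663) = 5.35 × -0.19233 = -1.0290 W/m².)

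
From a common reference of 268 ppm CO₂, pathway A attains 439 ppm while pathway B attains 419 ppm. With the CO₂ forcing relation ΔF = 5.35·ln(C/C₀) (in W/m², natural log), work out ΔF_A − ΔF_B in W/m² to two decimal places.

ΔF_A − ΔF_B = 0.25 W/m²

ΔF_A = 5.35 ln(439/268) = 5.35 × 0.49351 = 2.6403 W/m².
ΔF_B = 5.35 ln(419/268) = 5.35 × 0.44688 = 2.3908 W/m².
Difference: 2.6403 − 2.3908 = 0.2495 W/m².
(Equivalently, ΔF_A − ΔF_B = 5.35 ln(439/419) = 5.35 × 0.04663 = 0.2495 W/m².)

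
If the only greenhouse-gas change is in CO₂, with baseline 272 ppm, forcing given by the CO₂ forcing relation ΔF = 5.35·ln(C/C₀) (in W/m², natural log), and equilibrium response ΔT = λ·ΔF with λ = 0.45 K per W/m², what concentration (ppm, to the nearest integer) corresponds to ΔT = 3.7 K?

Required forcing: ΔF = ΔT/λ = 3.7/0.45 = 8.2222 W/m².
Then ln(C/272) = ΔF/5.35 = 8.2222/5.35 = 1.53686.
So C = 272 × e^1.53686 = 272 × 4.64997 = 1264.79 ppm.

C ≈ 1265 ppm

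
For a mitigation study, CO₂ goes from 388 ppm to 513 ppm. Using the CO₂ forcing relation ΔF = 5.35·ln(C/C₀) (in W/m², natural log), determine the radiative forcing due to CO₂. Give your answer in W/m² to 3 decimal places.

CO₂: 5.35 × ln(513/388) = 5.35 × ln(1.32216) = 5.35 × 0.27927 = 1.4941 W/m².

ΔF = 1.494 W/m²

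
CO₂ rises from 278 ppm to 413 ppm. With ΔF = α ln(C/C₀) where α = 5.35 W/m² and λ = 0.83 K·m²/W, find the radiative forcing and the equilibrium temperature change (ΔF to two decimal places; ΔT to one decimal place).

ΔF = 2.12 W/m²; ΔT = 1.8 K

CO₂: 5.35 × ln(413/278) = 5.35 × ln(1.48561) = 5.35 × 0.39583 = 2.1177 W/m².
ΔT = λ ΔF = 0.83 × 2.12 = 1.7596 K.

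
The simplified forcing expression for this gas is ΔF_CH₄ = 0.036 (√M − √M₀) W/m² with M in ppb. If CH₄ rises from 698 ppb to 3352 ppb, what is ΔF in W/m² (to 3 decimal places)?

ΔF = 1.133 W/m²

CH₄: 0.036 × (√3352 − √698) = 0.036 × (57.8965 − 26.4197) = 0.036 × 31.4768 = 1.1332 W/m².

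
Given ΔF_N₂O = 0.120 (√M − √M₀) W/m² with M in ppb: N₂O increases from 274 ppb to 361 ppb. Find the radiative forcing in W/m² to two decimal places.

N₂O: 0.120 × (√361 − √274) = 0.120 × (19.0000 − 16.5529) = 0.120 × 2.4471 = 0.2937 W/m².

ΔF = 0.29 W/m²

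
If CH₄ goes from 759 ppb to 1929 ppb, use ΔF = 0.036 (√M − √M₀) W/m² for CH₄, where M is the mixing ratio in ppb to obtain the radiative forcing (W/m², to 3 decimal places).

CH₄: 0.036 × (√1929 − √759) = 0.036 × (43.9204 − 27.5500) = 0.036 × 16.3704 = 0.5893 W/m².

ΔF = 0.589 W/m²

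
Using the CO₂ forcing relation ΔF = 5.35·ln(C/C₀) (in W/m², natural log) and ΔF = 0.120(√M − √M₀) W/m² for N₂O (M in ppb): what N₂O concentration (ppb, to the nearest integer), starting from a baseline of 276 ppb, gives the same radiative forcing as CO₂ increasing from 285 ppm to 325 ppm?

CO₂ forcing: 5.35 × ln(325/285) = 5.35 × 0.131336 = 0.70265 W/m².
Set 0.120(√M − √276) = 0.70265: √M = 0.70265/0.120 + √276 = 5.8554 + 16.6132 = 22.4686.
M = (22.4686)² = 504.84 ppb.

M ≈ 505 ppb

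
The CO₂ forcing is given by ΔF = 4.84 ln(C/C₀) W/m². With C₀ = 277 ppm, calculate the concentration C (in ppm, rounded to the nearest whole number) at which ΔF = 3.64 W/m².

C ≈ 588 ppm

Set 4.84 ln(C/277) = 3.64, so ln(C/277) = 3.64/4.84 = 0.75207.
Then C/277 = e^0.75207 = 2.12139, giving C = 277 × 2.12139 = 587.63 ppm.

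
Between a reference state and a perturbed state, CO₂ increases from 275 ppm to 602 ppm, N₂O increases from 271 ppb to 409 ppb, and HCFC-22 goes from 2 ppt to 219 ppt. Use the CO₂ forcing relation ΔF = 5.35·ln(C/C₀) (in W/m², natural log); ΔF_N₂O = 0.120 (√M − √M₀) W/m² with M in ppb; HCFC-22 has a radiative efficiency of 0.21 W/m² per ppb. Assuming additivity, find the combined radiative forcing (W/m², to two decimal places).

CO₂: 5.35 × ln(602/275) = 5.35 × ln(2.18909) = 5.35 × 0.78349 = 4.1917 W/m².
N₂O: 0.120 × (√409 − √271) = 0.120 × (20.2237 − 16.4621) = 0.120 × 3.7616 = 0.4514 W/m².
HCFC-22: Δ = 219 − 2 = 217 ppt = 0.217 ppb; ΔF = 0.21 × 0.217 = 0.0456 W/m².
Total ΔF = 4.1917 + 0.4514 + 0.0456 = 4.6887 W/m².

ΔF = 4.69 W/m²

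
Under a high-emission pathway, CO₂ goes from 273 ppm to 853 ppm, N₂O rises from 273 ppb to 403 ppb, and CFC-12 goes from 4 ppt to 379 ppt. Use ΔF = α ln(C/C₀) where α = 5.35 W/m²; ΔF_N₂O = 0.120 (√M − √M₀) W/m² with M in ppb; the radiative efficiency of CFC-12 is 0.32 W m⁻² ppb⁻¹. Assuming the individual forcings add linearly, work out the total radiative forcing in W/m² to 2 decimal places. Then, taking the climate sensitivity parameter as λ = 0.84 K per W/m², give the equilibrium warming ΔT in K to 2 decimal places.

ΔF = 6.64 W/m²; ΔT = 5.58 K

CO₂: 5.35 × ln(853/273) = 5.35 × ln(3.12454) = 5.35 × 1.13929 = 6.0952 W/m².
N₂O: 0.120 × (√403 − √273) = 0.120 × (20.0749 − 16.5227) = 0.120 × 3.5522 = 0.4263 W/m².
CFC-12: Δ = 379 − 4 = 375 ppt = 0.375 ppb; ΔF = 0.32 × 0.375 = 0.1200 W/m².
Total ΔF = 6.0952 + 0.4263 + 0.1200 = 6.6415 W/m².
ΔT = λ ΔF = 0.84 × 6.64 = 5.5776 K.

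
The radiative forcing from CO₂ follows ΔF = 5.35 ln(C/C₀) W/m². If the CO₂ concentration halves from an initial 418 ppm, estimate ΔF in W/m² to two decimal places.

Because the forcing depends only on the ratio C/C₀, the initial concentration does not enter.
ΔF = 5.35 × ln(0.5) = 5.35 × -0.69315 = -3.7084 W/m².

ΔF = -3.71 W/m²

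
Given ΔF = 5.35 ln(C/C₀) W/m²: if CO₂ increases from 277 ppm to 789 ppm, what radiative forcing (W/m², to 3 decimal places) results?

ΔF = 5.600 W/m²

CO₂: 5.35 × ln(789/277) = 5.35 × ln(2.84838) = 5.35 × 1.04675 = 5.6001 W/m².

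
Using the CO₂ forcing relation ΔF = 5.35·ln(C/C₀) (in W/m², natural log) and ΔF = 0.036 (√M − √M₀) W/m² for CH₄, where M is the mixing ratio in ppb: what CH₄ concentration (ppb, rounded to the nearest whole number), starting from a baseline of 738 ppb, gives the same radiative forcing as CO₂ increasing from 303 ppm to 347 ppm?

CO₂ forcing: 5.35 × ln(347/303) = 5.35 × 0.135592 = 0.72542 W/m².
Set 0.036(√M − √738) = 0.72542: √M = 0.72542/0.036 + √738 = 20.1506 + 27.1662 = 47.3168.
M = (47.3168)² = 2238.88 ppb.

M ≈ 2239 ppb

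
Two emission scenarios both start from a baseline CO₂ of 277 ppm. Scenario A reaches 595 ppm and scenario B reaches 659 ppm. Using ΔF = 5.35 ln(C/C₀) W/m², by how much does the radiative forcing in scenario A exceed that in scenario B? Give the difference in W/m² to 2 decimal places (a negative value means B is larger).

ΔF_A = 5.35 ln(595/277) = 5.35 × 0.76454 = 4.0903 W/m².
ΔF_B = 5.35 ln(659/277) = 5.35 × 0.86671 = 4.6369 W/m².
Difference: 4.0903 − 4.6369 = -0.5466 W/m².

ΔF_A − ΔF_B = -0.55 W/m²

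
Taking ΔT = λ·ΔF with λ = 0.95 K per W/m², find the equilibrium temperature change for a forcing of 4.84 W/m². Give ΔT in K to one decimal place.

ΔT = 4.6 K

ΔT = λ ΔF = 0.95 × 4.84 = 4.5980 K.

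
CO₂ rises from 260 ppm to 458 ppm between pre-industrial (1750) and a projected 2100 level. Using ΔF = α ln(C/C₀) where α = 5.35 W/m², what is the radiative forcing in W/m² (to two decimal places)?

ΔF = 3.03 W/m²

CO₂: 5.35 × ln(458/260) = 5.35 × ln(1.76154) = 5.35 × 0.56619 = 3.0291 W/m².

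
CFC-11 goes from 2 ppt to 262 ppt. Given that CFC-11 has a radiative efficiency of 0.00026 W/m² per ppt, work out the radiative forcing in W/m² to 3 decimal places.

ΔF = 0.068 W/m²

CFC-11: ΔF = 0.00026 × (262 − 2) = 0.00026 × 260 = 0.0676 W/m².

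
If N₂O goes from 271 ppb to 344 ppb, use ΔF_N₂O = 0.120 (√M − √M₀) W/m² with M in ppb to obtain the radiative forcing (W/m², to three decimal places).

N₂O: 0.120 × (√344 − √271) = 0.120 × (18.5472 − 16.4621) = 0.120 × 2.0851 = 0.2502 W/m².

ΔF = 0.250 W/m²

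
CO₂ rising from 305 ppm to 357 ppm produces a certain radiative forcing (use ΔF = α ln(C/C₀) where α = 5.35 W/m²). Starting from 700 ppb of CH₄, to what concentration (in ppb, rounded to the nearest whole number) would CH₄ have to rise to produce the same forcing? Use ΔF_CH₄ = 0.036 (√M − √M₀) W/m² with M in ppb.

CO₂ forcing: 5.35 × ln(357/305) = 5.35 × 0.157424 = 0.84222 W/m².
Set 0.036(√M − √700) = 0.84222: √M = 0.84222/0.036 + √700 = 23.3950 + 26.4575 = 49.8525.
M = (49.8525)² = 2485.27 ppb.

M ≈ 2485 ppb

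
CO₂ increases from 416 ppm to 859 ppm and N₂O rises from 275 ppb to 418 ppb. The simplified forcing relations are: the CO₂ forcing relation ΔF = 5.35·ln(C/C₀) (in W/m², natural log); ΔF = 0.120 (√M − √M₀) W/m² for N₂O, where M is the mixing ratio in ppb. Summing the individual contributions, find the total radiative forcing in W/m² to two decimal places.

ΔF = 4.34 W/m²

CO₂: 5.35 × ln(859/416) = 5.35 × ln(2.06490) = 5.35 × 0.72508 = 3.8792 W/m².
N₂O: 0.120 × (√418 − √275) = 0.120 × (20.4450 − 16.5831) = 0.120 × 3.8619 = 0.4634 W/m².
Total ΔF = 3.8792 + 0.4634 = 4.3426 W/m².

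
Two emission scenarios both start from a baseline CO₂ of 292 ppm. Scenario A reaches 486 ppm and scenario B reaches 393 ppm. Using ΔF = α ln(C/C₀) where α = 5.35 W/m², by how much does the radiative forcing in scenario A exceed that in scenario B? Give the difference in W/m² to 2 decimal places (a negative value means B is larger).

ΔF_A − ΔF_B = 1.14 W/m²

ΔF_A = 5.35 ln(486/292) = 5.35 × 0.50945 = 2.7256 W/m².
ΔF_B = 5.35 ln(393/292) = 5.35 × 0.29706 = 1.5893 W/m².
Difference: 2.7256 − 1.5893 = 1.1363 W/m².
(Equivalently, ΔF_A − ΔF_B = 5.35 ln(486/393) = 5.35 × 0.21240 = 1.1363 W/m².)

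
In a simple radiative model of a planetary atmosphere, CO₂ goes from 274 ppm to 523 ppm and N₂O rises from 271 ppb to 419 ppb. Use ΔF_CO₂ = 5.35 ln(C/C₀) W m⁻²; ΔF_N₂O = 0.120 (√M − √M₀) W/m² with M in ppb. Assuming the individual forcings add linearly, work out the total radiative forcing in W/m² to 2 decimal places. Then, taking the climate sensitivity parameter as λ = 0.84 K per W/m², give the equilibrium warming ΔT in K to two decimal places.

CO₂: 5.35 × ln(523/274) = 5.35 × ln(1.90876) = 5.35 × 0.64645 = 3.4585 W/m².
N₂O: 0.120 × (√419 − √271) = 0.120 × (20.4695 − 16.4621) = 0.120 × 4.0074 = 0.4809 W/m².
Total ΔF = 3.4585 + 0.4809 = 3.9394 W/m².
ΔT = λ ΔF = 0.84 × 3.94 = 3.3096 K.

ΔF = 3.94 W/m²; ΔT = 3.31 K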